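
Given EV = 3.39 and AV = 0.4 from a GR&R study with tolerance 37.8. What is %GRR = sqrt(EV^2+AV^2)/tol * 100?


GRR = sqrt(EV^2 + AV^2) = sqrt(3.39^2 + 0.4^2) = 3.4135172
%GRR = GRR / tol * 100 = 3.4135172 / 37.8 * 100
%GRR = 9.0305

9.0305


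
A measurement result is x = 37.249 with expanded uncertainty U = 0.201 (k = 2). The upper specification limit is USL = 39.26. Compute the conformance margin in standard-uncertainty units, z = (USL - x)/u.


u = U / k = 0.201 / 2 = 0.1005
margin = |USL - x| = |39.26 - 37.249| = 2.011
z = margin / u = 2.011 / 0.1005
z = 20.0100

20.0100


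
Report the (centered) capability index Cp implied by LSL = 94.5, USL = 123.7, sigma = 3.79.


Cp = (USL - LSL) / (6 * sigma)
= (123.7 - 94.5) / (6 * 3.79)
= 29.2000 / 22.7400
= 1.2841

1.2841


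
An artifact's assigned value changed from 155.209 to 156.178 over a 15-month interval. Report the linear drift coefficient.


rate = (v2 - v1) / months
= (156.178 - 155.209) / 15
= 0.9690 / 15
= 0.0646

0.0646


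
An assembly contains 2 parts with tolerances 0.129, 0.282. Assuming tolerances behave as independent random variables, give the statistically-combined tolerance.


RSS = sqrt(0.129^2 + 0.282^2)
= sqrt(0.096165)
= 0.3101

0.3101


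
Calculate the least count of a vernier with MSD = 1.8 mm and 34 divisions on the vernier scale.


LC = MSD / n_div
= 1.8 / 34
= 0.0529

0.0529


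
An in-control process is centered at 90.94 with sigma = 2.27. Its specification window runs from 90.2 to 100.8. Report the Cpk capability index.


Cpu = (USL - mean) / (3*sigma) = (100.8 - 90.94) / (3*2.27) = 1.4479
Cpl = (mean - LSL) / (3*sigma) = (90.94 - 90.2) / (3*2.27) = 0.1087
Cpk = min(Cpu, Cpl) = 0.1087

0.1087


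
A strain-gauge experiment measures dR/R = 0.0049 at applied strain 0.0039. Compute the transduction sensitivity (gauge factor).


GF = (dR/R) / epsilon
= 0.0049 / 0.0039
= 1.2564

1.2564


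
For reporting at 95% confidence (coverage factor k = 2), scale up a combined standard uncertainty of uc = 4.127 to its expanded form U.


U = k * uc
U = 2 * 4.127
U = 8.2540

8.2540


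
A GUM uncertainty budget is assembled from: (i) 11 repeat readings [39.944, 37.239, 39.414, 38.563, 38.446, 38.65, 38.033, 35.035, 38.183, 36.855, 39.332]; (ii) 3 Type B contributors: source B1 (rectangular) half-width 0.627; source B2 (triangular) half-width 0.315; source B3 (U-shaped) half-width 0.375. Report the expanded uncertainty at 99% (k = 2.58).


mean = (39.944 + 37.239 + 39.414 + 38.563 + 38.446 + 38.65 + 38.033 + 35.035 + 38.183 + 36.855 + 39.332) / 11 = 38.154
s = sqrt(sum((x - mean)^2)/(n-1)) = 1.3764525
u_A = s / sqrt(n) = 1.3764525 / sqrt(11) = 0.41501604
u_B1 = 0.627 / sqrt(3) = 0.36199862
u_B2 = 0.315 / sqrt(6) = 0.12859821
u_B3 = 0.375 / sqrt(2) = 0.26516504
uc = sqrt(0.41501604^2 + 0.36199862^2 + 0.12859821^2 + 0.26516504^2) = 0.62460493
U = k * uc = 2.58 * 0.62460493
U = 1.6115

1.6115


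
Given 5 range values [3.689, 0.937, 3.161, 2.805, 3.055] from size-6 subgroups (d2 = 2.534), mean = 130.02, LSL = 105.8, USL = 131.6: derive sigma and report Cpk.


R_bar = (3.689 + 0.937 + 3.161 + 2.805 + 3.055) / 5 = 2.7294
sigma = R_bar / d2 = 2.7294 / 2.534 = 1.0771113
Cp = (USL - LSL)/(6*sigma) = (131.6 - 105.8)/(6*1.0771113) = 3.9922
Cpu = (131.6 - 130.02)/(3*1.0771113) = 0.4890
Cpl = (130.02 - 105.8)/(3*1.0771113) = 7.4954
Cpk = min(Cpu, Cpl) = 0.4890

0.4890


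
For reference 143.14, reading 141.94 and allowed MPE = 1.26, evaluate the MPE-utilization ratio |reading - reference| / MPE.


e = indication - reference = 141.94 - 143.14 = -1.2000
|e| = 1.2000
ratio = |e| / MPE = 1.2000 / 1.26
ratio = 0.9524

0.9524


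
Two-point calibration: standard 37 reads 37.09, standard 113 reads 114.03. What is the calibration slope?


slope = (y2 - y1) / (x2 - x1)
= (114.03 - 37.09) / (113 - 37)
= 76.9400 / 76
= 1.0124

1.0124


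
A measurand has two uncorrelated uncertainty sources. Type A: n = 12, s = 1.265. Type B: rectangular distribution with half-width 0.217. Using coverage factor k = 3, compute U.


u_A = s / sqrt(n) = 1.265 / sqrt(12) = 0.36517405
u_B = half_width / sqrt(3) = 0.217 / sqrt(3) = 0.12528501
uc = sqrt(u_A^2 + u_B^2) = sqrt(0.36517405^2 + 0.12528501^2) = 0.3860679
U = k * uc = 3 * 0.3860679
U = 1.1582

1.1582


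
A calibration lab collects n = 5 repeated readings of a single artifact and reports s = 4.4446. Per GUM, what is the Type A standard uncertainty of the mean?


u_A = s / sqrt(n)
u_A = 4.4446 / sqrt(5)
u_A = 4.4446 / 2.236068
u_A = 1.9877

1.9877


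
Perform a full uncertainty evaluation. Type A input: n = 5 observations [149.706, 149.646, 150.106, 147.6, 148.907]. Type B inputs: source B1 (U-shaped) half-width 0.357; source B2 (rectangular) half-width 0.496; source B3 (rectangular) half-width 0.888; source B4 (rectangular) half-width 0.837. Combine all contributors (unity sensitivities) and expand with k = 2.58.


mean = (149.706 + 149.646 + 150.106 + 147.6 + 148.907) / 5 = 149.193
s = sqrt(sum((x - mean)^2)/(n-1)) = 0.99012524
u_A = s / sqrt(n) = 0.99012524 / sqrt(5) = 0.44279747
u_B1 = 0.357 / sqrt(2) = 0.25243712
u_B2 = 0.496 / sqrt(3) = 0.28636573
u_B3 = 0.888 / sqrt(3) = 0.51268704
u_B4 = 0.837 / sqrt(3) = 0.48324218
uc = sqrt(0.44279747^2 + 0.25243712^2 + 0.28636573^2 + 0.51268704^2 + 0.48324218^2) = 0.91551649
U = k * uc = 2.58 * 0.91551649
U = 2.3620

2.3620


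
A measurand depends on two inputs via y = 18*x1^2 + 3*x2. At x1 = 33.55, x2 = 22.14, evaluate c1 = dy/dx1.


y = 18*x1^2 + 3*x2
dy/dx1 = 2*18*x1
Evaluate at x1 = 33.55: c1 = 36 * 33.55
c1 = 1207.8000

1207.8000


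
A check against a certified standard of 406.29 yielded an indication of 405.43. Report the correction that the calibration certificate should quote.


Correction = standard - reading
= 406.29 - 405.43
= 0.8600

0.8600


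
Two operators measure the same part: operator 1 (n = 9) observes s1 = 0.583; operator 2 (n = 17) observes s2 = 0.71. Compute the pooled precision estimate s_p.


s_p = sqrt(((n1-1)*s1^2 + (n2-1)*s2^2) / (n1+n2-2))
numerator = (9-1)*0.583^2 + (17-1)*0.71^2 = 2.719112 + 8.0656 = 10.784712
denominator = 9 + 17 - 2 = 24
s_p^2 = 10.784712 / 24 = 0.449363
s_p = sqrt(0.449363) = 0.6703

0.6703


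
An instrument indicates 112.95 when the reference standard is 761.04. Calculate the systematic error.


Systematic error = measured - true
= 112.95 - 761.04
= -648.0900

-648.0900


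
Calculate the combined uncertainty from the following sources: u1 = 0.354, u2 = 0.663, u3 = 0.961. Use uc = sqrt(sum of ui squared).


uc = sqrt(0.354^2 + 0.663^2 + 0.961^2)
uc = sqrt(1.488406)
uc = 1.2200

1.2200


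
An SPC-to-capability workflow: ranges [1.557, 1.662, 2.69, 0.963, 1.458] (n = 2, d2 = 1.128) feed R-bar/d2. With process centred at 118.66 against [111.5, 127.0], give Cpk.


R_bar = (1.557 + 1.662 + 2.69 + 0.963 + 1.458) / 5 = 1.666
sigma = R_bar / d2 = 1.666 / 1.128 = 1.4769504
Cp = (USL - LSL)/(6*sigma) = (127.0 - 111.5)/(6*1.4769504) = 1.7491
Cpu = (127.0 - 118.66)/(3*1.4769504) = 1.8823
Cpl = (118.66 - 111.5)/(3*1.4769504) = 1.6159
Cpk = min(Cpu, Cpl) = 1.6159

1.6159


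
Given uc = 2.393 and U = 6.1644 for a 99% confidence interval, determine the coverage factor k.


k = U / uc
k = 6.1644 / 2.393
k = 2.576

2.576


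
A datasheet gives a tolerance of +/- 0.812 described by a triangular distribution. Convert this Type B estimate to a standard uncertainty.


u_B = half_width / sqrt(6)
u_B = 0.812 / 2.4494897
u_B = 0.3315

0.3315


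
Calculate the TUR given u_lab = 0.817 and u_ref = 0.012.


TUR = u_lab / u_ref
= 0.817 / 0.012
= 68.0833

68.0833


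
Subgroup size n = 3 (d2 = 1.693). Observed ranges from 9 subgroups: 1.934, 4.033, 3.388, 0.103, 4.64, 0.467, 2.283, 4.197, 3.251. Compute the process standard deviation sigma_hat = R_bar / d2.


R_bar = (1.934 + 4.033 + 3.388 + 0.103 + 4.64 + 0.467 + 2.283 + 4.197 + 3.251) / 9
R_bar = 24.296 / 9 = 2.6995556
sigma_hat = R_bar / d2 = 2.6995556 / 1.693 = 1.5945

1.5945


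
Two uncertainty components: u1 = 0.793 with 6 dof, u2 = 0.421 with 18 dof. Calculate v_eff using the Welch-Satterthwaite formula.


uc = sqrt(u1^2 + u2^2) = sqrt(0.793^2 + 0.421^2) = 0.89782515
v_eff = uc^4 / (u1^4/v1 + u2^4/v2)
= 0.89782515^4 / (0.793^4/6 + 0.421^4/18)
= 0.64978109 / 0.067653754
v_eff = 9.6045

9.6045


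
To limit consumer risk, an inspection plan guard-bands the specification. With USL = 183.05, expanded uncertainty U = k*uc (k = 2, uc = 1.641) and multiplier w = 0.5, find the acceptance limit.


U = k * uc = 2 * 1.641 = 3.282
guard band g = w * U = 0.5 * 3.282 = 1.641
AL = USL - g = 183.05 - 1.641
AL = 181.4090

181.4090


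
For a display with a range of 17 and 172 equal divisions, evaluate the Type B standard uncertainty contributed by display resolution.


resolution = range / divisions
resolution = 17 / 172 = 0.098837209
u_res = resolution / (2*sqrt(3))
u_res = 0.098837209 / 3.4641016
u_res = 0.0285

0.0285


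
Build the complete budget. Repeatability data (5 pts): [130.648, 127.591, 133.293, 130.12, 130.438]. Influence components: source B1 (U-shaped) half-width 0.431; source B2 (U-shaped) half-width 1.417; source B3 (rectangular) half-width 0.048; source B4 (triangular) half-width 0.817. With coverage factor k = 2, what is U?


mean = (130.648 + 127.591 + 133.293 + 130.12 + 130.438) / 5 = 130.418
s = sqrt(sum((x - mean)^2)/(n-1)) = 2.0248246
u_A = s / sqrt(n) = 2.0248246 / sqrt(5) = 0.90552909
u_B1 = 0.431 / sqrt(2) = 0.30476302
u_B2 = 1.417 / sqrt(2) = 1.0019703
u_B3 = 0.048 / sqrt(3) = 0.027712813
u_B4 = 0.817 / sqrt(6) = 0.33353885
uc = sqrt(0.90552909^2 + 0.30476302^2 + 1.0019703^2 + 0.027712813^2 + 0.33353885^2) = 1.424368
U = k * uc = 2 * 1.424368
U = 2.8487

2.8487


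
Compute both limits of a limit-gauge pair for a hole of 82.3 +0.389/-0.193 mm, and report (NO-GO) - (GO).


GO = nominal - lower_tol (smallest hole = maximum material condition)
GO = 82.3 - 0.193 = 82.107
NO-GO = nominal + upper_tol (largest hole = least material condition)
NO-GO = 82.3 + 0.389 = 82.689
spread = NO-GO - GO = 82.689 - 82.107 = 0.5820

0.5820


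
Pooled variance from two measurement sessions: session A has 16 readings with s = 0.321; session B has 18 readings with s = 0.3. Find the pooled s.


s_p = sqrt(((n1-1)*s1^2 + (n2-1)*s2^2) / (n1+n2-2))
numerator = (16-1)*0.321^2 + (18-1)*0.3^2 = 1.545615 + 1.53 = 3.075615
denominator = 16 + 18 - 2 = 32
s_p^2 = 3.075615 / 32 = 0.096112969
s_p = sqrt(0.096112969) = 0.3100

0.3100


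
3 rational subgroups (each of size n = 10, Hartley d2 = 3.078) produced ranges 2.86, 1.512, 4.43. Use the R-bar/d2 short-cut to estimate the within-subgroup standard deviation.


R_bar = (2.86 + 1.512 + 4.43) / 3
R_bar = 8.802 / 3 = 2.934
sigma_hat = R_bar / d2 = 2.934 / 3.078 = 0.9532

0.9532


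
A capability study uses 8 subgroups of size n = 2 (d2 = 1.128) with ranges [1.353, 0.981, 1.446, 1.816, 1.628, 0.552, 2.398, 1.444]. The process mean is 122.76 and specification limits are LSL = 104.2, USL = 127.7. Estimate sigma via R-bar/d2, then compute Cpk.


R_bar = (1.353 + 0.981 + 1.446 + 1.816 + 1.628 + 0.552 + 2.398 + 1.444) / 8 = 1.45225
sigma = R_bar / d2 = 1.45225 / 1.128 = 1.2874557
Cp = (USL - LSL)/(6*sigma) = (127.7 - 104.2)/(6*1.2874557) = 3.0422
Cpu = (127.7 - 122.76)/(3*1.2874557) = 1.2790
Cpl = (122.76 - 104.2)/(3*1.2874557) = 4.8053
Cpk = min(Cpu, Cpl) = 1.2790

1.2790


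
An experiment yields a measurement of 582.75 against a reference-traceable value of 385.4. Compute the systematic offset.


Systematic error = measured - true
= 582.75 - 385.4
= 197.3500

197.3500


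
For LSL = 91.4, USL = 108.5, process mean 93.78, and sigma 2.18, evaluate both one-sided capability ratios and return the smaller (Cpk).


Cpu = (USL - mean) / (3*sigma) = (108.5 - 93.78) / (3*2.18) = 2.2508
Cpl = (mean - LSL) / (3*sigma) = (93.78 - 91.4) / (3*2.18) = 0.3639
Cpk = min(Cpu, Cpl) = 0.3639

0.3639


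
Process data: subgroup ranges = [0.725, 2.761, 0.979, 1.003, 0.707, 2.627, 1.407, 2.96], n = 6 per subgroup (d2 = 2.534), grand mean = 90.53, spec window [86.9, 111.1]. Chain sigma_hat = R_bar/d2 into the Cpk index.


R_bar = (0.725 + 2.761 + 0.979 + 1.003 + 0.707 + 2.627 + 1.407 + 2.96) / 8 = 1.646125
sigma = R_bar / d2 = 1.646125 / 2.534 = 0.64961523
Cp = (USL - LSL)/(6*sigma) = (111.1 - 86.9)/(6*0.64961523) = 6.2088
Cpu = (111.1 - 90.53)/(3*0.64961523) = 10.5550
Cpl = (90.53 - 86.9)/(3*0.64961523) = 1.8626
Cpk = min(Cpu, Cpl) = 1.8626

1.8626


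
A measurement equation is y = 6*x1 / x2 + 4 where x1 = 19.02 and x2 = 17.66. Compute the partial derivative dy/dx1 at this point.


y = 6*x1 / x2 + 4
dy/dx1 = 6/x2
Evaluate at x2 = 17.66: c1 = 6 / 17.66
c1 = 0.3398

0.3398


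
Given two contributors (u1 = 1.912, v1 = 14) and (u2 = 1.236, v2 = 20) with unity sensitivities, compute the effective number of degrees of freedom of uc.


uc = sqrt(u1^2 + u2^2) = sqrt(1.912^2 + 1.236^2) = 2.2767169
v_eff = uc^4 / (u1^4/v1 + u2^4/v2)
= 2.2767169^4 / (1.912^4/14 + 1.236^4/20)
= 26.868049 / 1.0712973
v_eff = 25.0799

25.0799


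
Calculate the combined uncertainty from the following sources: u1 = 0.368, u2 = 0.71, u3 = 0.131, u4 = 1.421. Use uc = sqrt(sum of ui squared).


uc = sqrt(0.368^2 + 0.71^2 + 0.131^2 + 1.421^2)
uc = sqrt(2.675926)
uc = 1.6358

1.6358


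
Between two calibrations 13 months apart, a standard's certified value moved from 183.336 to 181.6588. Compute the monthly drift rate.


rate = (v2 - v1) / months
= (181.6588 - 183.336) / 13
= -1.6772 / 13
= -0.1290

-0.1290


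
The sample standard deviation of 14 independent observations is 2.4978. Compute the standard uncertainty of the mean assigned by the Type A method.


u_A = s / sqrt(n)
u_A = 2.4978 / sqrt(14)
u_A = 2.4978 / 3.7416574
u_A = 0.6676

0.6676


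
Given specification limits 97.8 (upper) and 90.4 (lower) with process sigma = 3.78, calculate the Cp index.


Cp = (USL - LSL) / (6 * sigma)
= (97.8 - 90.4) / (6 * 3.78)
= 7.4000 / 22.6800
= 0.3263

0.3263


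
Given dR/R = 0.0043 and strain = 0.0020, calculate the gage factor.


GF = (dR/R) / epsilon
= 0.0043 / 0.0020
= 2.1500

2.1500


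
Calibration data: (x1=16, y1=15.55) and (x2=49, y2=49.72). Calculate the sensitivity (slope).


slope = (y2 - y1) / (x2 - x1)
= (49.72 - 15.55) / (49 - 16)
= 34.1700 / 33
= 1.0355

1.0355


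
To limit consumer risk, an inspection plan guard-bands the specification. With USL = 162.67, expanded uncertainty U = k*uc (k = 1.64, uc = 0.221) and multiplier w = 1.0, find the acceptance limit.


U = k * uc = 1.64 * 0.221 = 0.36244
guard band g = w * U = 1.0 * 0.36244 = 0.36244
AL = USL - g = 162.67 - 0.36244
AL = 162.3076

162.3076


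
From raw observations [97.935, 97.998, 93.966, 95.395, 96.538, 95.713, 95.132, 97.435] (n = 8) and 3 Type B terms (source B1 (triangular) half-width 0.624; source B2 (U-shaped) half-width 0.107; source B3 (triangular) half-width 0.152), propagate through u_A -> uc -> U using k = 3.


mean = (97.935 + 97.998 + 93.966 + 95.395 + 96.538 + 95.713 + 95.132 + 97.435) / 8 = 96.264
s = sqrt(sum((x - mean)^2)/(n-1)) = 1.4573118
u_A = s / sqrt(n) = 1.4573118 / sqrt(8) = 0.51523753
u_B1 = 0.624 / sqrt(6) = 0.25474693
u_B2 = 0.107 / sqrt(2) = 0.075660426
u_B3 = 0.152 / sqrt(6) = 0.06205374
uc = sqrt(0.51523753^2 + 0.25474693^2 + 0.075660426^2 + 0.06205374^2) = 0.58304449
U = k * uc = 3 * 0.58304449
U = 1.7491

1.7491


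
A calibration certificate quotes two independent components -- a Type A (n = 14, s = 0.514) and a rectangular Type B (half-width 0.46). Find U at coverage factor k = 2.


u_A = s / sqrt(n) = 0.514 / sqrt(14) = 0.13737228
u_B = half_width / sqrt(3) = 0.46 / sqrt(3) = 0.26558112
uc = sqrt(u_A^2 + u_B^2) = sqrt(0.13737228^2 + 0.26558112^2) = 0.29900581
U = k * uc = 2 * 0.29900581
U = 0.5980

0.5980


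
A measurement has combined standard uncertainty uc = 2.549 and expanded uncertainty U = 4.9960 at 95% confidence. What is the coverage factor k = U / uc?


k = U / uc
k = 4.9960 / 2.549
k = 1.96

1.96


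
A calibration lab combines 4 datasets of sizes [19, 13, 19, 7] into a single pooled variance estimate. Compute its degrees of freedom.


nu = sum_i (n_i - 1)
nu = ((19 - 1) + (13 - 1) + (19 - 1) + (7 - 1))
nu = 18 + 12 + 18 + 6
nu = 54

54


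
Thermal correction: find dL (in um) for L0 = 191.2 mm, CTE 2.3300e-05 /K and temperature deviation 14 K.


dL = L * alpha * dT
= 191.2 * 2.3300e-05 * 14
= 0.0623694 mm
dL_um = 0.0623694 * 1000 = 62.3694 um

62.3694


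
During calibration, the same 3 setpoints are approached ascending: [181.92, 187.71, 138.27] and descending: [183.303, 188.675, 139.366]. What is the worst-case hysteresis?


|181.92 - 183.303| = 1.3830
|187.71 - 188.675| = 0.9650
|138.27 - 139.366| = 1.0960
hysteresis = max(diffs) = 1.3830

1.3830


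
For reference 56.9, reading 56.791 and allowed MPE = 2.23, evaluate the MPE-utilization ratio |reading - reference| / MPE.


e = indication - reference = 56.791 - 56.9 = -0.1090
|e| = 0.1090
ratio = |e| / MPE = 0.1090 / 2.23
ratio = 0.0489

0.0489


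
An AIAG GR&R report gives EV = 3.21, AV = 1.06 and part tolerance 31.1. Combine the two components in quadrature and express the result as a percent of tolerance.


GRR = sqrt(EV^2 + AV^2) = sqrt(3.21^2 + 1.06^2) = 3.3804881
%GRR = GRR / tol * 100 = 3.3804881 / 31.1 * 100
%GRR = 10.8697

10.8697


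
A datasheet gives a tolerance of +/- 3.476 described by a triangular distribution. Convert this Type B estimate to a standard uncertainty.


u_B = half_width / sqrt(6)
u_B = 3.476 / 2.4494897
u_B = 1.4191

1.4191


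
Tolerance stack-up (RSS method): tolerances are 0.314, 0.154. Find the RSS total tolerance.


RSS = sqrt(0.314^2 + 0.154^2)
= sqrt(0.122312)
= 0.3497

0.3497


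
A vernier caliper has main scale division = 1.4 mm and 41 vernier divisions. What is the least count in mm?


LC = MSD / n_div
= 1.4 / 41
= 0.0341

0.0341


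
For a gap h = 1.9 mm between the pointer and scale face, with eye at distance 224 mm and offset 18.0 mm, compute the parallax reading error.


error = h * offset / d
= 1.9 * 18.0 / 224
= 0.1527

0.1527


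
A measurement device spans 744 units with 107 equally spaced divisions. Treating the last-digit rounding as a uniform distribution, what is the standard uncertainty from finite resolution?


resolution = range / divisions
resolution = 744 / 107 = 6.953271
u_res = resolution / (2*sqrt(3))
u_res = 6.953271 / 3.4641016
u_res = 2.0072

2.0072


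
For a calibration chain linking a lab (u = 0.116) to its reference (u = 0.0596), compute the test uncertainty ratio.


TUR = u_lab / u_ref
= 0.116 / 0.0596
= 1.9463

1.9463


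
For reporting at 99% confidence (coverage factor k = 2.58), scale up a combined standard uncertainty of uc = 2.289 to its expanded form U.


U = k * uc
U = 2.58 * 2.289
U = 5.9056

5.9056


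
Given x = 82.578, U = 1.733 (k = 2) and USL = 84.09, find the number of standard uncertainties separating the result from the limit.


u = U / k = 1.733 / 2 = 0.8665
margin = |USL - x| = |84.09 - 82.578| = 1.512
z = margin / u = 1.512 / 0.8665
z = 1.7450

1.7450


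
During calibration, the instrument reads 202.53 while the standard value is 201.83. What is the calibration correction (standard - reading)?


Correction = standard - reading
= 201.83 - 202.53
= -0.7000

-0.7000


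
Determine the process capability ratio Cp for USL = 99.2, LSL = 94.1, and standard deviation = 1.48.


Cp = (USL - LSL) / (6 * sigma)
= (99.2 - 94.1) / (6 * 1.48)
= 5.1000 / 8.8800
= 0.5743

0.5743


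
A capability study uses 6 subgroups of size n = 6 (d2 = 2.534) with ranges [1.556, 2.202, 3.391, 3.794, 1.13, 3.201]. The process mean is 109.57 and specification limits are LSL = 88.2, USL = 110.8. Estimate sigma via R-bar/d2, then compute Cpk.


R_bar = (1.556 + 2.202 + 3.391 + 3.794 + 1.13 + 3.201) / 6 = 2.5456667
sigma = R_bar / d2 = 2.5456667 / 2.534 = 1.0046041
Cp = (USL - LSL)/(6*sigma) = (110.8 - 88.2)/(6*1.0046041) = 3.7494
Cpu = (110.8 - 109.57)/(3*1.0046041) = 0.4081
Cpl = (109.57 - 88.2)/(3*1.0046041) = 7.0907
Cpk = min(Cpu, Cpl) = 0.4081

0.4081


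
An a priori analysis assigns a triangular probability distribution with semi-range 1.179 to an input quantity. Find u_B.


u_B = half_width / sqrt(6)
u_B = 1.179 / 2.4494897
u_B = 0.4813

0.4813


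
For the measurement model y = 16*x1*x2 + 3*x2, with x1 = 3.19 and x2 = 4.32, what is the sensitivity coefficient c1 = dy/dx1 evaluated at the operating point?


y = 16*x1*x2 + 3*x2
dy/dx1 = 16*x2
Evaluate at x2 = 4.32: c1 = 16 * 4.32
c1 = 69.1200

69.1200


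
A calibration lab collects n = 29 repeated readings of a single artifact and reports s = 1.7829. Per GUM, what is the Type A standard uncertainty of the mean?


u_A = s / sqrt(n)
u_A = 1.7829 / sqrt(29)
u_A = 1.7829 / 5.3851648
u_A = 0.3311

0.3311


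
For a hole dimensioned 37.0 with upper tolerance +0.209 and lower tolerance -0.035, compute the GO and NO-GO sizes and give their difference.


GO = nominal - lower_tol (smallest hole = maximum material condition)
GO = 37.0 - 0.035 = 36.965
NO-GO = nominal + upper_tol (largest hole = least material condition)
NO-GO = 37.0 + 0.209 = 37.209
spread = NO-GO - GO = 37.209 - 36.965 = 0.2440

0.2440


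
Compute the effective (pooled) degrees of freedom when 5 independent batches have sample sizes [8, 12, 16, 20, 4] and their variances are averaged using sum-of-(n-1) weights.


nu = sum_i (n_i - 1)
nu = ((8 - 1) + (12 - 1) + (16 - 1) + (20 - 1) + (4 - 1))
nu = 7 + 11 + 15 + 19 + 3
nu = 55

55


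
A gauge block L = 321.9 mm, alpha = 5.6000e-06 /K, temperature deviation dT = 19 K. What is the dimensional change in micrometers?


dL = L * alpha * dT
= 321.9 * 5.6000e-06 * 19
= 0.0342502 mm
dL_um = 0.0342502 * 1000 = 34.2502 um

34.2502


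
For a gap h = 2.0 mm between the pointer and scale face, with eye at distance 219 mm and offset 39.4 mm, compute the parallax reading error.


error = h * offset / d
= 2.0 * 39.4 / 219
= 0.3598

0.3598


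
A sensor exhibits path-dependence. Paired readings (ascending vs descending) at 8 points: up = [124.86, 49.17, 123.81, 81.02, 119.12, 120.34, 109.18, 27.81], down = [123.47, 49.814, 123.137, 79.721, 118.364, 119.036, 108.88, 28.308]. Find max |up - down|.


|124.86 - 123.47| = 1.3900
|49.17 - 49.814| = 0.6440
|123.81 - 123.137| = 0.6730
|81.02 - 79.721| = 1.2990
|119.12 - 118.364| = 0.7560
|120.34 - 119.036| = 1.3040
|109.18 - 108.88| = 0.3000
|27.81 - 28.308| = 0.4980
hysteresis = max(diffs) = 1.3900

1.3900


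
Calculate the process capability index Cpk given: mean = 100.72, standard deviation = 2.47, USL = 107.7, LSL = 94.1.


Cpu = (USL - mean) / (3*sigma) = (107.7 - 100.72) / (3*2.47) = 0.9420
Cpl = (mean - LSL) / (3*sigma) = (100.72 - 94.1) / (3*2.47) = 0.8934
Cpk = min(Cpu, Cpl) = 0.8934

0.8934


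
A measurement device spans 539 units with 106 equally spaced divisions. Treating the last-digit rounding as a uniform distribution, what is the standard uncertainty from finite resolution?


resolution = range / divisions
resolution = 539 / 106 = 5.0849057
u_res = resolution / (2*sqrt(3))
u_res = 5.0849057 / 3.4641016
u_res = 1.4679

1.4679


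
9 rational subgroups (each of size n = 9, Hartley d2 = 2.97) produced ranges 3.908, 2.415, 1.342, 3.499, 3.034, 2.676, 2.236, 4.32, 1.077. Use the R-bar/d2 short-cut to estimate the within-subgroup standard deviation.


R_bar = (3.908 + 2.415 + 1.342 + 3.499 + 3.034 + 2.676 + 2.236 + 4.32 + 1.077) / 9
R_bar = 24.507 / 9 = 2.723
sigma_hat = R_bar / d2 = 2.723 / 2.97 = 0.9168

0.9168


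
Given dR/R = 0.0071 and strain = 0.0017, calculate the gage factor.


GF = (dR/R) / epsilon
= 0.0071 / 0.0017
= 4.1765

4.1765


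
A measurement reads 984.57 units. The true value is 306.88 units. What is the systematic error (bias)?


Systematic error = measured - true
= 984.57 - 306.88
= 677.6900

677.6900


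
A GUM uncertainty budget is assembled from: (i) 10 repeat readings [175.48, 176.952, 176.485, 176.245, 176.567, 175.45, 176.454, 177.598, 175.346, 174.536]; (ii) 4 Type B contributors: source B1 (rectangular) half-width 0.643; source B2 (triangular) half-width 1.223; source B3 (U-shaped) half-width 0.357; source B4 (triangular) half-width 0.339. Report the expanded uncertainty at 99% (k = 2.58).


mean = (175.48 + 176.952 + 176.485 + 176.245 + 176.567 + 175.45 + 176.454 + 177.598 + 175.346 + 174.536) / 10 = 176.1113
s = sqrt(sum((x - mean)^2)/(n-1)) = 0.90078966
u_A = s / sqrt(n) = 0.90078966 / sqrt(10) = 0.2848547
u_B1 = 0.643 / sqrt(3) = 0.37123622
u_B2 = 1.223 / sqrt(6) = 0.49928766
u_B3 = 0.357 / sqrt(2) = 0.25243712
u_B4 = 0.339 / sqrt(6) = 0.13839617
uc = sqrt(0.2848547^2 + 0.37123622^2 + 0.49928766^2 + 0.25243712^2 + 0.13839617^2) = 0.74237773
U = k * uc = 2.58 * 0.74237773
U = 1.9153

1.9153


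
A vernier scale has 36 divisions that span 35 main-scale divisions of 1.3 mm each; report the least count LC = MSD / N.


LC = MSD / n_div
= 1.3 / 36
= 0.0361

0.0361


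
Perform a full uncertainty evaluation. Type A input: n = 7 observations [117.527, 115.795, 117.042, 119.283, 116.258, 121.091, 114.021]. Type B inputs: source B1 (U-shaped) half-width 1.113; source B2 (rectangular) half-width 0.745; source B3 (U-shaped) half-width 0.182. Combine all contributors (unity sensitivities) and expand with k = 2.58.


mean = (117.527 + 115.795 + 117.042 + 119.283 + 116.258 + 121.091 + 114.021) / 7 = 117.2881429
s = sqrt(sum((x - mean)^2)/(n-1)) = 2.3282221
u_A = s / sqrt(n) = 2.3282221 / sqrt(7) = 0.87998524
u_B1 = 1.113 / sqrt(2) = 0.78700985
u_B2 = 0.745 / sqrt(3) = 0.43012595
u_B3 = 0.182 / sqrt(2) = 0.12869343
uc = sqrt(0.87998524^2 + 0.78700985^2 + 0.43012595^2 + 0.12869343^2) = 1.2630633
U = k * uc = 2.58 * 1.2630633
U = 3.2587

3.2587


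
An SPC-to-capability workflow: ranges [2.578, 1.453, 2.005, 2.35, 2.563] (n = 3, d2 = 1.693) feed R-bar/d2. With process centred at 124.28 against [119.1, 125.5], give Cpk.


R_bar = (2.578 + 1.453 + 2.005 + 2.35 + 2.563) / 5 = 2.1898
sigma = R_bar / d2 = 2.1898 / 1.693 = 1.2934436
Cp = (USL - LSL)/(6*sigma) = (125.5 - 119.1)/(6*1.2934436) = 0.8247
Cpu = (125.5 - 124.28)/(3*1.2934436) = 0.3144
Cpl = (124.28 - 119.1)/(3*1.2934436) = 1.3349
Cpk = min(Cpu, Cpl) = 0.3144

0.3144


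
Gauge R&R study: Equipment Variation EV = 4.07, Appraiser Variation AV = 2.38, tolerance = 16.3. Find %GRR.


GRR = sqrt(EV^2 + AV^2) = sqrt(4.07^2 + 2.38^2) = 4.7147959
%GRR = GRR / tol * 100 = 4.7147959 / 16.3 * 100
%GRR = 28.9251

28.9251


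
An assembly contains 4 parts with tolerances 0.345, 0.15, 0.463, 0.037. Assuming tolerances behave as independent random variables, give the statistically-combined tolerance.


RSS = sqrt(0.345^2 + 0.15^2 + 0.463^2 + 0.037^2)
= sqrt(0.357263)
= 0.5977

0.5977


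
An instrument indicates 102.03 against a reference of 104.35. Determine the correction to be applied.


Correction = standard - reading
= 104.35 - 102.03
= 2.3200

2.3200


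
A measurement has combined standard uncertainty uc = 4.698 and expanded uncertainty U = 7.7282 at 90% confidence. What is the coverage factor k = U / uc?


k = U / uc
k = 7.7282 / 4.698
k = 1.645

1.645


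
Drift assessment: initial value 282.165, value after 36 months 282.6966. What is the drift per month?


rate = (v2 - v1) / months
= (282.6966 - 282.165) / 36
= 0.5316 / 36
= 0.0148

0.0148


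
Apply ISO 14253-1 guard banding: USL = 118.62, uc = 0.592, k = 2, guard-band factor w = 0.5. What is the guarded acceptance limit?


U = k * uc = 2 * 0.592 = 1.184
guard band g = w * U = 0.5 * 1.184 = 0.592
AL = USL - g = 118.62 - 0.592
AL = 118.0280

118.0280


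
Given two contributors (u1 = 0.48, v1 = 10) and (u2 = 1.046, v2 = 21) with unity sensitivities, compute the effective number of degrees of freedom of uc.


uc = sqrt(u1^2 + u2^2) = sqrt(0.48^2 + 1.046^2) = 1.1508762
v_eff = uc^4 / (u1^4/v1 + u2^4/v2)
= 1.1508762^4 / (0.48^4/10 + 1.046^4/21)
= 1.7543427 / 0.062312693
v_eff = 28.1539

28.1539


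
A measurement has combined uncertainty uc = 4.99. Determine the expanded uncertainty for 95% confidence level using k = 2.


U = k * uc
U = 2 * 4.99
U = 9.9800

9.9800


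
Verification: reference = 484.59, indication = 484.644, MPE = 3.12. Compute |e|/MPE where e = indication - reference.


e = indication - reference = 484.644 - 484.59 = 0.0540
|e| = 0.0540
ratio = |e| / MPE = 0.0540 / 3.12
ratio = 0.0173

0.0173


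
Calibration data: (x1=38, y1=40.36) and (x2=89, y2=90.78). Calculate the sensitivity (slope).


slope = (y2 - y1) / (x2 - x1)
= (90.78 - 40.36) / (89 - 38)
= 50.4200 / 51
= 0.9886

0.9886


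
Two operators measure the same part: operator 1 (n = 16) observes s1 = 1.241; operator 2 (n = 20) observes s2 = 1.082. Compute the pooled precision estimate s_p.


s_p = sqrt(((n1-1)*s1^2 + (n2-1)*s2^2) / (n1+n2-2))
numerator = (16-1)*1.241^2 + (20-1)*1.082^2 = 23.101215 + 22.243756 = 45.344971
denominator = 16 + 20 - 2 = 34
s_p^2 = 45.344971 / 34 = 1.3336756
s_p = sqrt(1.3336756) = 1.1548

1.1548


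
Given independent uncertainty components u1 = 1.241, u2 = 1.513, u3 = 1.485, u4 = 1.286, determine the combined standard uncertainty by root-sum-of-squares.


uc = sqrt(1.241^2 + 1.513^2 + 1.485^2 + 1.286^2)
uc = sqrt(7.688271)
uc = 2.7728

2.7728


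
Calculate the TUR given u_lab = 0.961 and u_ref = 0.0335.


TUR = u_lab / u_ref
= 0.961 / 0.0335
= 28.6866

28.6866


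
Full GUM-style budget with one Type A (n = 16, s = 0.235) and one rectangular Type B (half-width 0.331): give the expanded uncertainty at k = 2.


u_A = s / sqrt(n) = 0.235 / sqrt(16) = 0.05875
u_B = half_width / sqrt(3) = 0.331 / sqrt(3) = 0.19110294
uc = sqrt(u_A^2 + u_B^2) = sqrt(0.05875^2 + 0.19110294^2) = 0.19992973
U = k * uc = 2 * 0.19992973
U = 0.3999

0.3999


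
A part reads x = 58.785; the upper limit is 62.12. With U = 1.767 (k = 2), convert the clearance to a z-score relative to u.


u = U / k = 1.767 / 2 = 0.8835
margin = |USL - x| = |62.12 - 58.785| = 3.335
z = margin / u = 3.335 / 0.8835
z = 3.7748

3.7748


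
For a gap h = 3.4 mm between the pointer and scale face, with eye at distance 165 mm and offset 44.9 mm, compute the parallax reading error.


error = h * offset / d
= 3.4 * 44.9 / 165
= 0.9252

0.9252


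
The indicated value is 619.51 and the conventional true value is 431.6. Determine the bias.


Systematic error = measured - true
= 619.51 - 431.6
= 187.9100

187.9100


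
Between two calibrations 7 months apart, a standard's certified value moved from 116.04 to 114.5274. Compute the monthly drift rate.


rate = (v2 - v1) / months
= (114.5274 - 116.04) / 7
= -1.5126 / 7
= -0.2161

-0.2161


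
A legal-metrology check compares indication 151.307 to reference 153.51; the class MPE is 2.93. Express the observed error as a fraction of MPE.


e = indication - reference = 151.307 - 153.51 = -2.2030
|e| = 2.2030
ratio = |e| / MPE = 2.2030 / 2.93
ratio = 0.7519

0.7519


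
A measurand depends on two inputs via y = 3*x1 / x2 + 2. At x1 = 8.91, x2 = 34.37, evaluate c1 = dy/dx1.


y = 3*x1 / x2 + 2
dy/dx1 = 3/x2
Evaluate at x2 = 34.37: c1 = 3 / 34.37
c1 = 0.0873

0.0873


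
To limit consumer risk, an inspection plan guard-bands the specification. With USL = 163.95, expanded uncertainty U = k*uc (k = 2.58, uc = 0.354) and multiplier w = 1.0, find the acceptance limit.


U = k * uc = 2.58 * 0.354 = 0.91332
guard band g = w * U = 1.0 * 0.91332 = 0.91332
AL = USL - g = 163.95 - 0.91332
AL = 163.0367

163.0367


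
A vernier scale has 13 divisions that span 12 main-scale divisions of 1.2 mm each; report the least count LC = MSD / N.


LC = MSD / n_div
= 1.2 / 13
= 0.0923

0.0923


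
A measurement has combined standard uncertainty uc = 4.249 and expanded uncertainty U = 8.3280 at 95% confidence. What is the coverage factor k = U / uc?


k = U / uc
k = 8.3280 / 4.249
k = 1.96

1.96


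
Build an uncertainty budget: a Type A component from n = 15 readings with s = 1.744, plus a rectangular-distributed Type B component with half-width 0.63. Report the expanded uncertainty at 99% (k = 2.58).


u_A = s / sqrt(n) = 1.744 / sqrt(15) = 0.45029886
u_B = half_width / sqrt(3) = 0.63 / sqrt(3) = 0.36373067
uc = sqrt(u_A^2 + u_B^2) = sqrt(0.45029886^2 + 0.36373067^2) = 0.5788515
U = k * uc = 2.58 * 0.5788515
U = 1.4934

1.4934


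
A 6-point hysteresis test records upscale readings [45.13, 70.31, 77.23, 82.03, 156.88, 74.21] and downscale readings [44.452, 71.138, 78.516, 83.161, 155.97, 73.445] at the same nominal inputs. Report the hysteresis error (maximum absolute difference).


|45.13 - 44.452| = 0.6780
|70.31 - 71.138| = 0.8280
|77.23 - 78.516| = 1.2860
|82.03 - 83.161| = 1.1310
|156.88 - 155.97| = 0.9100
|74.21 - 73.445| = 0.7650
hysteresis = max(diffs) = 1.2860

1.2860


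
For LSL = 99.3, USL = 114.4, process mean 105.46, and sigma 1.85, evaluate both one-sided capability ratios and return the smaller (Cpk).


Cpu = (USL - mean) / (3*sigma) = (114.4 - 105.46) / (3*1.85) = 1.6108
Cpl = (mean - LSL) / (3*sigma) = (105.46 - 99.3) / (3*1.85) = 1.1099
Cpk = min(Cpu, Cpl) = 1.1099

1.1099


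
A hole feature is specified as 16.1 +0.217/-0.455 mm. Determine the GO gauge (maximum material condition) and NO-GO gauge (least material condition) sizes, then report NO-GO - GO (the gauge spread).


GO = nominal - lower_tol (smallest hole = maximum material condition)
GO = 16.1 - 0.455 = 15.645
NO-GO = nominal + upper_tol (largest hole = least material condition)
NO-GO = 16.1 + 0.217 = 16.317
spread = NO-GO - GO = 16.317 - 15.645 = 0.6720

0.6720


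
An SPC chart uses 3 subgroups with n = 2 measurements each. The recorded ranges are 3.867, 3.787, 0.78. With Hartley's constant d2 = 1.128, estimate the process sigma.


R_bar = (3.867 + 3.787 + 0.78) / 3
R_bar = 8.434 / 3 = 2.8113333
sigma_hat = R_bar / d2 = 2.8113333 / 1.128 = 2.4923

2.4923


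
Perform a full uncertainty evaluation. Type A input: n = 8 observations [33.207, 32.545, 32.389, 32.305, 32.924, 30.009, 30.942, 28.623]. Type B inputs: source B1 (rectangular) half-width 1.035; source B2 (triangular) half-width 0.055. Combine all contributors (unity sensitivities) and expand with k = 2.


mean = (33.207 + 32.545 + 32.389 + 32.305 + 32.924 + 30.009 + 30.942 + 28.623) / 8 = 31.618
s = sqrt(sum((x - mean)^2)/(n-1)) = 1.6112186
u_A = s / sqrt(n) = 1.6112186 / sqrt(8) = 0.5696518
u_B1 = 1.035 / sqrt(3) = 0.59755753
u_B2 = 0.055 / sqrt(6) = 0.022453656
uc = sqrt(0.5696518^2 + 0.59755753^2 + 0.022453656^2) = 0.82588277
U = k * uc = 2 * 0.82588277
U = 1.6518

1.6518


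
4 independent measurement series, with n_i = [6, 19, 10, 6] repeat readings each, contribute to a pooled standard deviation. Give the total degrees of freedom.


nu = sum_i (n_i - 1)
nu = ((6 - 1) + (19 - 1) + (10 - 1) + (6 - 1))
nu = 5 + 18 + 9 + 5
nu = 37

37


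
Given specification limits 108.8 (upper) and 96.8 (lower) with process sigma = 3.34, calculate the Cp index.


Cp = (USL - LSL) / (6 * sigma)
= (108.8 - 96.8) / (6 * 3.34)
= 12.0000 / 20.0400
= 0.5988

0.5988


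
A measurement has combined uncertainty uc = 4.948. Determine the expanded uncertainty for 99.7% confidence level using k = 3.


U = k * uc
U = 3 * 4.948
U = 14.8440

14.8440


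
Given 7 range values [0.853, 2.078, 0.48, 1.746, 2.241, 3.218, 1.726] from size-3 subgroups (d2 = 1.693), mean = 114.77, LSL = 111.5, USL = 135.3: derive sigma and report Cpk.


R_bar = (0.853 + 2.078 + 0.48 + 1.746 + 2.241 + 3.218 + 1.726) / 7 = 1.7631429
sigma = R_bar / d2 = 1.7631429 / 1.693 = 1.0414311
Cp = (USL - LSL)/(6*sigma) = (135.3 - 111.5)/(6*1.0414311) = 3.8089
Cpu = (135.3 - 114.77)/(3*1.0414311) = 6.5711
Cpl = (114.77 - 111.5)/(3*1.0414311) = 1.0466
Cpk = min(Cpu, Cpl) = 1.0466

1.0466


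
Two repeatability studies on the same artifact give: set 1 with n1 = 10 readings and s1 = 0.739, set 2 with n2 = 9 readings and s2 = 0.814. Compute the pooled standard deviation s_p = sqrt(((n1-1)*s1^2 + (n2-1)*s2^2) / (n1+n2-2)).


s_p = sqrt(((n1-1)*s1^2 + (n2-1)*s2^2) / (n1+n2-2))
numerator = (10-1)*0.739^2 + (9-1)*0.814^2 = 4.915089 + 5.300768 = 10.215857
denominator = 10 + 9 - 2 = 17
s_p^2 = 10.215857 / 17 = 0.60093276
s_p = sqrt(0.60093276) = 0.7752

0.7752


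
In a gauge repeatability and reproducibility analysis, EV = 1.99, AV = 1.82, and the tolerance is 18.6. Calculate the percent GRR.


GRR = sqrt(EV^2 + AV^2) = sqrt(1.99^2 + 1.82^2) = 2.6967573
%GRR = GRR / tol * 100 = 2.6967573 / 18.6 * 100
%GRR = 14.4987

14.4987


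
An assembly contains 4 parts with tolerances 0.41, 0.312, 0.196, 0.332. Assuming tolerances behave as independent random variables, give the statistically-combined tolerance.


RSS = sqrt(0.41^2 + 0.312^2 + 0.196^2 + 0.332^2)
= sqrt(0.414084)
= 0.6435

0.6435


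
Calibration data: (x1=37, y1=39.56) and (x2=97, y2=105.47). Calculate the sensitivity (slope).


slope = (y2 - y1) / (x2 - x1)
= (105.47 - 39.56) / (97 - 37)
= 65.9100 / 60
= 1.0985

1.0985


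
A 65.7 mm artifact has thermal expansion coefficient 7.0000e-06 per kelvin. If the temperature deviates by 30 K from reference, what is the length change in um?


dL = L * alpha * dT
= 65.7 * 7.0000e-06 * 30
= 0.0137970 mm
dL_um = 0.0137970 * 1000 = 13.7970 um

13.7970


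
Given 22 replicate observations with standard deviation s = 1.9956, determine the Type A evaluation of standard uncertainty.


u_A = s / sqrt(n)
u_A = 1.9956 / sqrt(22)
u_A = 1.9956 / 4.6904158
u_A = 0.4255

0.4255


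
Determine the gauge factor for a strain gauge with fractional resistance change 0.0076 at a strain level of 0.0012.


GF = (dR/R) / epsilon
= 0.0076 / 0.0012
= 6.3333

6.3333


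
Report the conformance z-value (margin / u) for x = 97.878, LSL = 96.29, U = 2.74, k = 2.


u = U / k = 2.74 / 2 = 1.37
margin = |LSL - x| = |96.29 - 97.878| = 1.588
z = margin / u = 1.588 / 1.37
z = 1.1591

1.1591


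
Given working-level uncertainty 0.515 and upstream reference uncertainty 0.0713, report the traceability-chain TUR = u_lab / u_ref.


TUR = u_lab / u_ref
= 0.515 / 0.0713
= 7.2230

7.2230


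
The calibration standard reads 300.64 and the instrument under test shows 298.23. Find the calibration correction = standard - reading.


Correction = standard - reading
= 300.64 - 298.23
= 2.4100

2.4100


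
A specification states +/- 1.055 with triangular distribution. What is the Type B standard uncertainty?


u_B = half_width / sqrt(6)
u_B = 1.055 / 2.4494897
u_B = 0.4307

0.4307


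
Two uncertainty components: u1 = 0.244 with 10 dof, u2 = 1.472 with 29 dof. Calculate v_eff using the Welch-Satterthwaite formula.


uc = sqrt(u1^2 + u2^2) = sqrt(0.244^2 + 1.472^2) = 1.4920858
v_eff = uc^4 / (u1^4/v1 + u2^4/v2)
= 1.4920858^4 / (0.244^4/10 + 1.472^4/29)
= 4.9565009 / 0.16224938
v_eff = 30.5487

30.5487


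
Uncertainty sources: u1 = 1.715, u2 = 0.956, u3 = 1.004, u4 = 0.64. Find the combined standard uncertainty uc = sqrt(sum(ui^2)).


uc = sqrt(1.715^2 + 0.956^2 + 1.004^2 + 0.64^2)
uc = sqrt(5.272777)
uc = 2.2963

2.2963


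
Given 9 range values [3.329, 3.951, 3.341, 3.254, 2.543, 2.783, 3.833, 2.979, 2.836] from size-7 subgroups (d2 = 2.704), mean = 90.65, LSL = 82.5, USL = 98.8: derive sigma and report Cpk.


R_bar = (3.329 + 3.951 + 3.341 + 3.254 + 2.543 + 2.783 + 3.833 + 2.979 + 2.836) / 9 = 3.2054444
sigma = R_bar / d2 = 3.2054444 / 2.704 = 1.1854454
Cp = (USL - LSL)/(6*sigma) = (98.8 - 82.5)/(6*1.1854454) = 2.2917
Cpu = (98.8 - 90.65)/(3*1.1854454) = 2.2917
Cpl = (90.65 - 82.5)/(3*1.1854454) = 2.2917
Cpk = min(Cpu, Cpl) = 2.2917

2.2917


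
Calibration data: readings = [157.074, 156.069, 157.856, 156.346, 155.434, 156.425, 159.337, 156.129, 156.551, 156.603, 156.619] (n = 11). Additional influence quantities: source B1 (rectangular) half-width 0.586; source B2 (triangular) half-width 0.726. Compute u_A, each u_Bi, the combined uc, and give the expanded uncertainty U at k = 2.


mean = (157.074 + 156.069 + 157.856 + 156.346 + 155.434 + 156.425 + 159.337 + 156.129 + 156.551 + 156.603 + 156.619) / 11 = 156.7675455
s = sqrt(sum((x - mean)^2)/(n-1)) = 1.0462249
u_A = s / sqrt(n) = 1.0462249 / sqrt(11) = 0.31544868
u_B1 = 0.586 / sqrt(3) = 0.33832726
u_B2 = 0.726 / sqrt(6) = 0.29638826
uc = sqrt(0.31544868^2 + 0.33832726^2 + 0.29638826^2) = 0.54938075
U = k * uc = 2 * 0.54938075
U = 1.0988

1.0988
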